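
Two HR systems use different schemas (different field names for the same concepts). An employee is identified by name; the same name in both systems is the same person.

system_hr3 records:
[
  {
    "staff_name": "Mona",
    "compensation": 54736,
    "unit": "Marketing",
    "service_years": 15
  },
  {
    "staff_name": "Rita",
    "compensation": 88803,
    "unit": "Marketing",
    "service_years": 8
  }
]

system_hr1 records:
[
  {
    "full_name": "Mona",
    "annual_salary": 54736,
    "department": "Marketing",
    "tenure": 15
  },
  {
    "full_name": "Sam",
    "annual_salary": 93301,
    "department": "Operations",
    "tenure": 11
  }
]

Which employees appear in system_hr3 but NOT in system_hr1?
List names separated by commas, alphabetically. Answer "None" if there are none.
Rita

Schema mapping: "staff_name" (system_hr3) = "full_name" (system_hr1) = employee name

Names in system_hr3: ['Mona', 'Rita']
Names in system_hr1: ['Mona', 'Sam']

In system_hr3 but not system_hr1: ['Rita']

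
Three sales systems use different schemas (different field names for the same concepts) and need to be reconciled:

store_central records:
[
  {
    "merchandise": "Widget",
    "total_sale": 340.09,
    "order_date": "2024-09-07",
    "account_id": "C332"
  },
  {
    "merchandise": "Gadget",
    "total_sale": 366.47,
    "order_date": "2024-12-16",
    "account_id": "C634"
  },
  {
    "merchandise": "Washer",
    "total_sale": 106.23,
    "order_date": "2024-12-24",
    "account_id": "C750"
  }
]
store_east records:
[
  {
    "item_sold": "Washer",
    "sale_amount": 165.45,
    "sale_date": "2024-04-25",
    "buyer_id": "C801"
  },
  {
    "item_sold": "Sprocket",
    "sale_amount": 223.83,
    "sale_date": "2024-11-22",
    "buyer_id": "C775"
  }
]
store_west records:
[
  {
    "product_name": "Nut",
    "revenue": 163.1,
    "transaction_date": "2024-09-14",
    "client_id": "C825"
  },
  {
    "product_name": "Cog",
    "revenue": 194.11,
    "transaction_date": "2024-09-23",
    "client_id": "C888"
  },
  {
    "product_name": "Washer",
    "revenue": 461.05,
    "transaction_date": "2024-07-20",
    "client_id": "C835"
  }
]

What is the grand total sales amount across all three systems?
2020.33

Schema reconciliation - all amount fields map to sale amount:

store_central (total_sale): 812.79
store_east (sale_amount): 389.28
store_west (revenue): 818.26

Grand total: 2020.33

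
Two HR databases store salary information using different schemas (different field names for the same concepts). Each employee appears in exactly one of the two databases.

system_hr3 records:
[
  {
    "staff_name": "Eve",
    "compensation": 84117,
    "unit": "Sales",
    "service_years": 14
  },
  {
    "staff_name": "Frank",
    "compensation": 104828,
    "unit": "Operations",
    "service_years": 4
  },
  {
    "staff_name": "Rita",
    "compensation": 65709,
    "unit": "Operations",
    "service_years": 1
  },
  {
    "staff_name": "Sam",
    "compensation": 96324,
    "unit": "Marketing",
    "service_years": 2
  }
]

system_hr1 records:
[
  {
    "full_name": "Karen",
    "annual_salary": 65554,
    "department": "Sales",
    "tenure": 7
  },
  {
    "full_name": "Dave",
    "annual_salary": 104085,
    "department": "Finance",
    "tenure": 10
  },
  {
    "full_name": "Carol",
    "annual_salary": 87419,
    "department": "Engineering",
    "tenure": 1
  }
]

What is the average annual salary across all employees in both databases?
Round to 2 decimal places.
86862.29

Schema mapping: "compensation" (system_hr3) = "annual_salary" (system_hr1) = annual salary

All salaries: [84117, 104828, 65709, 96324, 65554, 104085, 87419]
Sum: 608036
Count: 7
Average: 608036 / 7 = 86862.29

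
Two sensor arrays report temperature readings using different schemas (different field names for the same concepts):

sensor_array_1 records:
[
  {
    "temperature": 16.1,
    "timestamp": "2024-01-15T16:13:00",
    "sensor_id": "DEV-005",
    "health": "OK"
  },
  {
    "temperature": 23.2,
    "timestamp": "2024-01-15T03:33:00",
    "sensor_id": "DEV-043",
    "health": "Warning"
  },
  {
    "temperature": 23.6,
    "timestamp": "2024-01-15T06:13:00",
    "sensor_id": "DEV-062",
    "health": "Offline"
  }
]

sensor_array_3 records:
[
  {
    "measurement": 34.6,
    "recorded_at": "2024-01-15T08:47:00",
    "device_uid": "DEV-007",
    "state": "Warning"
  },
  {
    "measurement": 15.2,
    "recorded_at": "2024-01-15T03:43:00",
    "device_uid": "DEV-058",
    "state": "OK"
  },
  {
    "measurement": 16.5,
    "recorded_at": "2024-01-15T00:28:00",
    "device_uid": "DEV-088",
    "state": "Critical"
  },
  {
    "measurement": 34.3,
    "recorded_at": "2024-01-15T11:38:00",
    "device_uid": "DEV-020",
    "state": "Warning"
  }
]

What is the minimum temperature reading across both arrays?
15.2

Schema mapping: "temperature" (sensor_array_1) = "measurement" (sensor_array_3) = temperature reading

Minimum in sensor_array_1: 16.1
Minimum in sensor_array_3: 15.2

Overall minimum: min(16.1, 15.2) = 15.2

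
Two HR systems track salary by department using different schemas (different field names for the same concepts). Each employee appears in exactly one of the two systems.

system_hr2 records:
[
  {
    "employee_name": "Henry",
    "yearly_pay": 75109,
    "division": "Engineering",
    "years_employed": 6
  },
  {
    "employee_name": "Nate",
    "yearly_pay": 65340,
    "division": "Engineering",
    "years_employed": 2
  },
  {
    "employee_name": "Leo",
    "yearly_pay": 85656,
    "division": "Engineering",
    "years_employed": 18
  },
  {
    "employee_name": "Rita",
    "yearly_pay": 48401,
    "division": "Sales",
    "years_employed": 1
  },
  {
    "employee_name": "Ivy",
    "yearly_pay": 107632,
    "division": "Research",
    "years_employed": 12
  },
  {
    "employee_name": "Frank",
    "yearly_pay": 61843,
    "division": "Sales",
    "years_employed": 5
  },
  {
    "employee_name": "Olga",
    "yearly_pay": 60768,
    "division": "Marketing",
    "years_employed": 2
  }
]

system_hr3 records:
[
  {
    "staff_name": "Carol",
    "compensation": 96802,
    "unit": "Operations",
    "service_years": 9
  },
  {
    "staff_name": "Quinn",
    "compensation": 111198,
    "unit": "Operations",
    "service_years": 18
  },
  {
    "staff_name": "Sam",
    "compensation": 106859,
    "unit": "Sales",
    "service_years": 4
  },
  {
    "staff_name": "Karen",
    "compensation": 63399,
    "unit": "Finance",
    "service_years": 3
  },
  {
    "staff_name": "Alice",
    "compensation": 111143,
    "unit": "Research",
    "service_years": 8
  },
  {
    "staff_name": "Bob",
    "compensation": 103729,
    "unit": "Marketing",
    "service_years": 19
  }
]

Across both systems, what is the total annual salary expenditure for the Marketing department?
164497

Schema mappings:
- "division" (system_hr2) = "unit" (system_hr3) = department
- "yearly_pay" (system_hr2) = "compensation" (system_hr3) = salary

Marketing salaries from system_hr2: 60768
Marketing salaries from system_hr3: 103729

Total: 60768 + 103729 = 164497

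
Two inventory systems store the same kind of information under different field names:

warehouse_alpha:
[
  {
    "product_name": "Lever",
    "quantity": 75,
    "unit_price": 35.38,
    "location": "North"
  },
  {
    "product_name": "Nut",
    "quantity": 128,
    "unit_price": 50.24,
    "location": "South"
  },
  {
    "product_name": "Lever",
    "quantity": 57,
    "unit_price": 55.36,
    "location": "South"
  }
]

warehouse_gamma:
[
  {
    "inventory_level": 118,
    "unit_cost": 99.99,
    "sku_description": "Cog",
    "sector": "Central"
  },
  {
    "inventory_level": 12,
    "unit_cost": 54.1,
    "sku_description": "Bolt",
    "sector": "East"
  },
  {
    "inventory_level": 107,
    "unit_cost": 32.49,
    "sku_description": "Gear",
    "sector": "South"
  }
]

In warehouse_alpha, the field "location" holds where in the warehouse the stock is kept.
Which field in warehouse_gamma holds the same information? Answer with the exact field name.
sector

In warehouse_alpha, "location" holds where in the warehouse the stock is kept.
The fields in warehouse_gamma are: "inventory_level", "unit_cost", "sku_description", "sector".
"sector" is the match: the name refers to the same concept and its values are area labels (e.g. 'Central', 'East').
The other fields ("inventory_level", "unit_cost", "sku_description") hold different kinds of data.

So "location" in warehouse_alpha corresponds to "sector" in warehouse_gamma.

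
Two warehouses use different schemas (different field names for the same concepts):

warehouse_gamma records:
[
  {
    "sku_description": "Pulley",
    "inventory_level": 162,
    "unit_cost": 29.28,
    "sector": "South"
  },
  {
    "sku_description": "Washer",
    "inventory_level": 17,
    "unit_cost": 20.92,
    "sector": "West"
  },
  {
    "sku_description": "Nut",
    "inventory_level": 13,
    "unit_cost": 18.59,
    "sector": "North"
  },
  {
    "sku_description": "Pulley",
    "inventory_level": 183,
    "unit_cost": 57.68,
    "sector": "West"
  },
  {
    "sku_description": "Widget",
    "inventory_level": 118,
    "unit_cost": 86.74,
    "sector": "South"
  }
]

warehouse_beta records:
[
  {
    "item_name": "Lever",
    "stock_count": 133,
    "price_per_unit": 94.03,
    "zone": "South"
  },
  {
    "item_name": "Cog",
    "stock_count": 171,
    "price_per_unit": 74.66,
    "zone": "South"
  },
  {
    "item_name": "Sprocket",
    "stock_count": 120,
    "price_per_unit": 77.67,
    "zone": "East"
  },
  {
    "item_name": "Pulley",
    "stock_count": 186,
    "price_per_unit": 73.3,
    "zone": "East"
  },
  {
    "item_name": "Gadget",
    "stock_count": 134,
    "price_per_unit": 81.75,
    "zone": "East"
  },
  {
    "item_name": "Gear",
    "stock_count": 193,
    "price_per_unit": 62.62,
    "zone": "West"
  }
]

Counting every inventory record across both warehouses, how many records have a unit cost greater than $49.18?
8

Schema mapping: "unit_cost" (warehouse_gamma) = "price_per_unit" (warehouse_beta) = unit cost

Records > $49.18 in warehouse_gamma: 2
Records > $49.18 in warehouse_beta: 6

Total count: 2 + 6 = 8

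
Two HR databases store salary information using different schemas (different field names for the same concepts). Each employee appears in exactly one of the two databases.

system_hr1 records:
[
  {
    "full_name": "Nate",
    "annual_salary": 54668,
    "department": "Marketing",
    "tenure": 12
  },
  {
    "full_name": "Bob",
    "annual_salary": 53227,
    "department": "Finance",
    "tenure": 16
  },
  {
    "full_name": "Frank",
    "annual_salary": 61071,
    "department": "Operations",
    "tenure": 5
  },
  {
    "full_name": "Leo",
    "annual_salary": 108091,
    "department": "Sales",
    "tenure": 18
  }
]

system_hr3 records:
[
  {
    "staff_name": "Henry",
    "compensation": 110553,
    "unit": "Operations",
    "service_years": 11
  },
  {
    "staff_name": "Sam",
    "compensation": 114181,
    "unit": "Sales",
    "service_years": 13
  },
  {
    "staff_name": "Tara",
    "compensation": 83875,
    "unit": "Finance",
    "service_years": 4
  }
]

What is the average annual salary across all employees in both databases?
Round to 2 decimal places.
83666.57

Schema mapping: "annual_salary" (system_hr1) = "compensation" (system_hr3) = annual salary

All salaries: [54668, 53227, 61071, 108091, 110553, 114181, 83875]
Sum: 585666
Count: 7
Average: 585666 / 7 = 83666.57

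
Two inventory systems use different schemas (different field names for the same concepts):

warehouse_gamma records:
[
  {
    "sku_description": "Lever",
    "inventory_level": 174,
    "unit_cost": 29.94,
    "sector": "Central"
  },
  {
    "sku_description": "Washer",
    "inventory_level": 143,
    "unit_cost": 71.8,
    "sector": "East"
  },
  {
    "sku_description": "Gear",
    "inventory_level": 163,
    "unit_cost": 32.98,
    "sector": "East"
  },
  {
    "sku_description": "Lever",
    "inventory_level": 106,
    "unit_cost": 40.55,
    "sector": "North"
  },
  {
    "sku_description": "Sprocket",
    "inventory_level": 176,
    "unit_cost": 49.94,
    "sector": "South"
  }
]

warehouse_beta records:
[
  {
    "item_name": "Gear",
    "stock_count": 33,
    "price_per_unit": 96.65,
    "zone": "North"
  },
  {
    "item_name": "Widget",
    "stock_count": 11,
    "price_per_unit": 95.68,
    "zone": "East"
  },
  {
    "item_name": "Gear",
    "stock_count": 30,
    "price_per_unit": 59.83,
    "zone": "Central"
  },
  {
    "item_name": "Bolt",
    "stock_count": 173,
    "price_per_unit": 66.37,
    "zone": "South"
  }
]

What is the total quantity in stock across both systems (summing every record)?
1009

To reconcile these schemas, identify the field holding the quantity in stock in each system:
1. In warehouse_gamma it is "inventory_level"
2. In warehouse_beta it is "stock_count"

From warehouse_gamma: 174 + 143 + 163 + 106 + 176 = 762
From warehouse_beta: 33 + 11 + 30 + 173 = 247

Total: 762 + 247 = 1009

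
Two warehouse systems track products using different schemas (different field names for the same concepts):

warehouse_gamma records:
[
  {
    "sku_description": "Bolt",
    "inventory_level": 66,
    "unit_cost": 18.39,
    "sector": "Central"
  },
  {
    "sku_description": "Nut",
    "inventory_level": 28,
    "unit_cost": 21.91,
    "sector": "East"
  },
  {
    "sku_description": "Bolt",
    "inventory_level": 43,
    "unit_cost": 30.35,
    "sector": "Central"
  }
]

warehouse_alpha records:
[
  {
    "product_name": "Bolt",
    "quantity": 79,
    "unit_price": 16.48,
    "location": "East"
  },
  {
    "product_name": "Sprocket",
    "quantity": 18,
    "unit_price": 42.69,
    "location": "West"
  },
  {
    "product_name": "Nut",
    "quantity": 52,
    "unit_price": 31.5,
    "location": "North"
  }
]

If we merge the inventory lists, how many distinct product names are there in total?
3

Schema mapping: "sku_description" (warehouse_gamma) = "product_name" (warehouse_alpha) = product name

Products in warehouse_gamma: ['Bolt', 'Nut']
Products in warehouse_alpha: ['Bolt', 'Nut', 'Sprocket']

Union (unique products): ['Bolt', 'Nut', 'Sprocket']
Count: 3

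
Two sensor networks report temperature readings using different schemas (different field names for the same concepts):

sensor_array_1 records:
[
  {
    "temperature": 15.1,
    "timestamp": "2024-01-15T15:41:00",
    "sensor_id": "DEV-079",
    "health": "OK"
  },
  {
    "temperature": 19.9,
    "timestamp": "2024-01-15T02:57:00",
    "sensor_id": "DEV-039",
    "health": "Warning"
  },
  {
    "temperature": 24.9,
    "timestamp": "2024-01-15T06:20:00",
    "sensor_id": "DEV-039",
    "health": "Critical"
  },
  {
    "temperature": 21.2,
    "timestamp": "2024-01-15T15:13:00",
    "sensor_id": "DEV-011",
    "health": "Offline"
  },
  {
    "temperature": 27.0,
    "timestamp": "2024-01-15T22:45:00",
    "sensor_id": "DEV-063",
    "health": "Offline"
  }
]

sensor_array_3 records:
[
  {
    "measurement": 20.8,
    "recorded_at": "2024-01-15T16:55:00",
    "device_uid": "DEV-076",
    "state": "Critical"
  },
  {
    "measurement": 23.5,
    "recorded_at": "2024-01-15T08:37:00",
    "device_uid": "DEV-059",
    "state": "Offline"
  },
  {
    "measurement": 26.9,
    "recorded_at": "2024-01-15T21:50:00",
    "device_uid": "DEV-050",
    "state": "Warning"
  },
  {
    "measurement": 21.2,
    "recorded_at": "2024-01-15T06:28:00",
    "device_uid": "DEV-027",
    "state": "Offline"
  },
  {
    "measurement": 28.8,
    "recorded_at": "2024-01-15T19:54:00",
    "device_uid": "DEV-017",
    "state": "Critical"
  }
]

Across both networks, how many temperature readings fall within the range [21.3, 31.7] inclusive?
5

Schema mapping: "temperature" (sensor_array_1) = "measurement" (sensor_array_3) = temperature

Readings in [21.3, 31.7] from sensor_array_1: 2
Readings in [21.3, 31.7] from sensor_array_3: 3

Total count: 2 + 3 = 5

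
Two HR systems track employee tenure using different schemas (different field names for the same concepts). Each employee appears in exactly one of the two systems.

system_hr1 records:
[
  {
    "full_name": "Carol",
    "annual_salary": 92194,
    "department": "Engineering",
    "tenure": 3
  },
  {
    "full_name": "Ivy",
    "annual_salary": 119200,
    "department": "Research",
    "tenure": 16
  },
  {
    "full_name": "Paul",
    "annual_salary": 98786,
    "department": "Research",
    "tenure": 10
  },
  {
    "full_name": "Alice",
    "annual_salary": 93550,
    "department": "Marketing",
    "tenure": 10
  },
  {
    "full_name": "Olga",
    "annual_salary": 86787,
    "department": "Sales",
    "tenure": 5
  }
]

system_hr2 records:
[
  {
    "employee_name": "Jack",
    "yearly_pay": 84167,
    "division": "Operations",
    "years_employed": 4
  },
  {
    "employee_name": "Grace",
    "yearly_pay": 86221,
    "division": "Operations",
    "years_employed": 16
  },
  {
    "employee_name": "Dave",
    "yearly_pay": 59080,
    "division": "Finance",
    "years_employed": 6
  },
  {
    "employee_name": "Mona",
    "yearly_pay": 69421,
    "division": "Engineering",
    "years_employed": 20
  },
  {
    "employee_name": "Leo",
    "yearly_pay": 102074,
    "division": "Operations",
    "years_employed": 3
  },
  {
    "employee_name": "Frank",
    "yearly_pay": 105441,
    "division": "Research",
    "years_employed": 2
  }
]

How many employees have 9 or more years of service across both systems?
5

Reconcile schemas: "tenure" (system_hr1) = "years_employed" (system_hr2) = years of service

From system_hr1: 3 employees with >= 9 years
From system_hr2: 2 employees with >= 9 years

Total: 3 + 2 = 5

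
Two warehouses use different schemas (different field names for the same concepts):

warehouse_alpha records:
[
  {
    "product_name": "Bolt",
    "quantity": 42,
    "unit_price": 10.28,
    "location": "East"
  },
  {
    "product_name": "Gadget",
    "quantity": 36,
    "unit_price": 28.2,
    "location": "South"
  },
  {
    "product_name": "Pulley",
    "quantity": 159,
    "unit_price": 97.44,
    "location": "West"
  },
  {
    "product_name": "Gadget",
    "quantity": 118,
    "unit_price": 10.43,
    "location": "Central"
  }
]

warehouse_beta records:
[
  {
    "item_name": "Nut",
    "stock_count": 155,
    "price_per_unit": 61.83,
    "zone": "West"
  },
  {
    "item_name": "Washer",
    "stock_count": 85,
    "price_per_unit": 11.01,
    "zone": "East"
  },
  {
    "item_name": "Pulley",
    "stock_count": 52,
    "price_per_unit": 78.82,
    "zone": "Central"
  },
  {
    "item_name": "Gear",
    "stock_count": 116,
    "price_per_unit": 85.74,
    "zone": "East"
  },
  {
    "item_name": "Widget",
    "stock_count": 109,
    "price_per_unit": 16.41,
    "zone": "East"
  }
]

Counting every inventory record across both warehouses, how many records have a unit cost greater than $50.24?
4

Schema mapping: "unit_price" (warehouse_alpha) = "price_per_unit" (warehouse_beta) = unit cost

Records > $50.24 in warehouse_alpha: 1
Records > $50.24 in warehouse_beta: 3

Total count: 1 + 3 = 4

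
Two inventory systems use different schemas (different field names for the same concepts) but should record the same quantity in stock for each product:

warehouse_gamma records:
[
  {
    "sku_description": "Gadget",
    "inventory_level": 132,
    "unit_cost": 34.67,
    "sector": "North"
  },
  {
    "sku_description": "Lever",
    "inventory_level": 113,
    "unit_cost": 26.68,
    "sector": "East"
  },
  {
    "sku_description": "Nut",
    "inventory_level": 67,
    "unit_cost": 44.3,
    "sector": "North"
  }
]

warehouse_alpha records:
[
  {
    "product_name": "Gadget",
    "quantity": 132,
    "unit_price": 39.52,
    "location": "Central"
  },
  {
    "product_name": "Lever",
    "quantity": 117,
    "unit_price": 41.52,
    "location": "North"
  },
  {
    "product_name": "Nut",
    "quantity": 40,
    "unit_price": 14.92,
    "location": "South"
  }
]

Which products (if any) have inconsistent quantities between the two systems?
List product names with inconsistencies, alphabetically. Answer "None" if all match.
Lever, Nut

Schema mappings:
- "sku_description" (warehouse_gamma) = "product_name" (warehouse_alpha) = product name
- "inventory_level" (warehouse_gamma) = "quantity" (warehouse_alpha) = quantity

Comparison:
  Gadget: 132 vs 132 - MATCH
  Lever: 113 vs 117 - MISMATCH
  Nut: 67 vs 40 - MISMATCH

Products with inconsistencies: Lever, Nut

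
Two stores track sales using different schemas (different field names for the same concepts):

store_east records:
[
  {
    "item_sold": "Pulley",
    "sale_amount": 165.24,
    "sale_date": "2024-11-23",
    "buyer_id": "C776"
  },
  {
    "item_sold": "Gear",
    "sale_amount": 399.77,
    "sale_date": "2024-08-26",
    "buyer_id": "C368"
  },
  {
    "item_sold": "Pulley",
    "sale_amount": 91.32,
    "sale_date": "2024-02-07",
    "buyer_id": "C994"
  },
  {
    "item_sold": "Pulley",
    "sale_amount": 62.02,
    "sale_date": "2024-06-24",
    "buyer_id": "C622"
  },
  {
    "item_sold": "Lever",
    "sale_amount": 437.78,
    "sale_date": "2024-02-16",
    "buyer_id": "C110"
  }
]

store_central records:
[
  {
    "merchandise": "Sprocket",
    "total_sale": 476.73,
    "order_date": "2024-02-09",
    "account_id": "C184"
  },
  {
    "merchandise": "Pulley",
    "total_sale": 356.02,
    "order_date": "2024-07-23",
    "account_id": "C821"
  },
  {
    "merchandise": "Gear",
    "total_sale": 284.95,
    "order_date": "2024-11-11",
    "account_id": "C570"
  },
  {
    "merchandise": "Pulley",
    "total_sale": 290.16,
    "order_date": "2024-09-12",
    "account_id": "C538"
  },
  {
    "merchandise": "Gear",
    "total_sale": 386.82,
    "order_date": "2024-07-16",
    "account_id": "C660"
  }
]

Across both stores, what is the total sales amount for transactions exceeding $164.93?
2797.47

Schema mapping: "sale_amount" (store_east) = "total_sale" (store_central) = sale amount

Sum of sales > $164.93 in store_east: 1002.79
Sum of sales > $164.93 in store_central: 1794.68

Total: 1002.79 + 1794.68 = 2797.47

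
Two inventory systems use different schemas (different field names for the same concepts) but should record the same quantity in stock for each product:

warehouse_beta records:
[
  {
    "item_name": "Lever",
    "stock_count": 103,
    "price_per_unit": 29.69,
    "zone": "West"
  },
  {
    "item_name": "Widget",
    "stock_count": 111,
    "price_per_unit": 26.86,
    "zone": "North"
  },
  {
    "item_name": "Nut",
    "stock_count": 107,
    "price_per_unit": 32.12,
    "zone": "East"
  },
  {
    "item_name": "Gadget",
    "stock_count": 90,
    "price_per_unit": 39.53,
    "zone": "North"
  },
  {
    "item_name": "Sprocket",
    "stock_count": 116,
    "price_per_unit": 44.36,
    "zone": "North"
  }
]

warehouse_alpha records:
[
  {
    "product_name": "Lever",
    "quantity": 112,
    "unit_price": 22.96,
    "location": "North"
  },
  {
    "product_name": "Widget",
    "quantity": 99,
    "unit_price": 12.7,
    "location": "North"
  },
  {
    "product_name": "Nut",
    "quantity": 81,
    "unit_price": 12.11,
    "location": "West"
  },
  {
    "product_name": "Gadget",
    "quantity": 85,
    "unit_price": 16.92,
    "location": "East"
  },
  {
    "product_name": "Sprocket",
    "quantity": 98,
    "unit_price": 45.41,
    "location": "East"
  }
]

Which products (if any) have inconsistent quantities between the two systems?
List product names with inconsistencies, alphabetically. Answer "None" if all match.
Gadget, Lever, Nut, Sprocket, Widget

Schema mappings:
- "item_name" (warehouse_beta) = "product_name" (warehouse_alpha) = product name
- "stock_count" (warehouse_beta) = "quantity" (warehouse_alpha) = quantity

Comparison:
  Lever: 103 vs 112 - MISMATCH
  Widget: 111 vs 99 - MISMATCH
  Nut: 107 vs 81 - MISMATCH
  Gadget: 90 vs 85 - MISMATCH
  Sprocket: 116 vs 98 - MISMATCH

Products with inconsistencies: Gadget, Lever, Nut, Sprocket, Widget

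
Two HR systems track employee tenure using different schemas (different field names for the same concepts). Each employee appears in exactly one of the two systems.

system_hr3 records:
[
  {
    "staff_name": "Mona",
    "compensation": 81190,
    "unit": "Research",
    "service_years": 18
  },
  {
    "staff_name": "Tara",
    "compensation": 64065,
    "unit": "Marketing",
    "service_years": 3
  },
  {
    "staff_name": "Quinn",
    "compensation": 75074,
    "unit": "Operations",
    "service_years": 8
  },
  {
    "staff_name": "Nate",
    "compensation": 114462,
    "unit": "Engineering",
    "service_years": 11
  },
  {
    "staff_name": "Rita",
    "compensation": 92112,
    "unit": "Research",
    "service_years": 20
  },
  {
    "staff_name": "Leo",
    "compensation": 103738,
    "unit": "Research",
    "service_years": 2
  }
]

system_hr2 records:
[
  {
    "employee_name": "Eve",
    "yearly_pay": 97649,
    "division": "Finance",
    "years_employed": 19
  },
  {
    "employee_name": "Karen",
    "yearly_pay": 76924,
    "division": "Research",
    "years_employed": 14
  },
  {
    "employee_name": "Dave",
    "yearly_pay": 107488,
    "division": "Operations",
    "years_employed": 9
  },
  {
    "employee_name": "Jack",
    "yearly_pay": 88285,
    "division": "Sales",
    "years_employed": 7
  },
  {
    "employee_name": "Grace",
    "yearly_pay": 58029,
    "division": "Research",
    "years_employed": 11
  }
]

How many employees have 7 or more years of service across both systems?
9

Reconcile schemas: "service_years" (system_hr3) = "years_employed" (system_hr2) = years of service

From system_hr3: 4 employees with >= 7 years
From system_hr2: 5 employees with >= 7 years

Total: 4 + 5 = 9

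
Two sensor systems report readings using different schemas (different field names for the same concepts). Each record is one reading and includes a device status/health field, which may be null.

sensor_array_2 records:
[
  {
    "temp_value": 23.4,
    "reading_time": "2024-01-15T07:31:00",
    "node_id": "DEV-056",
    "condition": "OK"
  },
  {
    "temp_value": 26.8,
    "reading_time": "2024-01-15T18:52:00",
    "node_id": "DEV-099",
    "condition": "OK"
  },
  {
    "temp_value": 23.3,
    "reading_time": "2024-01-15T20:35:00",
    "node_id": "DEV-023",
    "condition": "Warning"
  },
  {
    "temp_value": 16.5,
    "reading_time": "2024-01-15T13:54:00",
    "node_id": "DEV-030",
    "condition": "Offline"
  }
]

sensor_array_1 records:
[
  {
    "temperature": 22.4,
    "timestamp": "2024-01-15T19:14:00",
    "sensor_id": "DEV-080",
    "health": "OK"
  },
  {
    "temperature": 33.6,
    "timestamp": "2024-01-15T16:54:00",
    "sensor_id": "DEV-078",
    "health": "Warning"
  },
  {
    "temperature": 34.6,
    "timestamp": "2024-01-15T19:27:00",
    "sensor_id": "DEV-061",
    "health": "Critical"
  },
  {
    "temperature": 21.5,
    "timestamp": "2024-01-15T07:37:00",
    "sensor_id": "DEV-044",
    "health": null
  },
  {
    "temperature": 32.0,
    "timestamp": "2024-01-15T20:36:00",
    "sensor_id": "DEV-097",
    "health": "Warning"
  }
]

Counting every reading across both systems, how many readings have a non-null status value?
8

Schema mapping: "condition" (sensor_array_2) = "health" (sensor_array_1) = status

Non-null in sensor_array_2: 4
Non-null in sensor_array_1: 4

Total non-null: 4 + 4 = 8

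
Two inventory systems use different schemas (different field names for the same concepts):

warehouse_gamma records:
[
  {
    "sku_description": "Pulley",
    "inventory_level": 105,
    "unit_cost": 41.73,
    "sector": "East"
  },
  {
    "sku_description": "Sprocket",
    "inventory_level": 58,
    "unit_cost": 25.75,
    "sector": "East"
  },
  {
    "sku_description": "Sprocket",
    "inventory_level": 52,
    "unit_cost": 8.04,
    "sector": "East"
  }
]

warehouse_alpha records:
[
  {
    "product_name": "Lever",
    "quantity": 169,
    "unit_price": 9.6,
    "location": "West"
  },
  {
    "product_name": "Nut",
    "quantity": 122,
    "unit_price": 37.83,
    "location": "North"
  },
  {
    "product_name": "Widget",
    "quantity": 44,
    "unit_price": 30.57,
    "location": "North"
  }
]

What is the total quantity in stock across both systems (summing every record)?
550

To reconcile these schemas, identify the field holding the quantity in stock in each system:
1. In warehouse_gamma it is "inventory_level"
2. In warehouse_alpha it is "quantity"

From warehouse_gamma: 105 + 58 + 52 = 215
From warehouse_alpha: 169 + 122 + 44 = 335

Total: 215 + 335 = 550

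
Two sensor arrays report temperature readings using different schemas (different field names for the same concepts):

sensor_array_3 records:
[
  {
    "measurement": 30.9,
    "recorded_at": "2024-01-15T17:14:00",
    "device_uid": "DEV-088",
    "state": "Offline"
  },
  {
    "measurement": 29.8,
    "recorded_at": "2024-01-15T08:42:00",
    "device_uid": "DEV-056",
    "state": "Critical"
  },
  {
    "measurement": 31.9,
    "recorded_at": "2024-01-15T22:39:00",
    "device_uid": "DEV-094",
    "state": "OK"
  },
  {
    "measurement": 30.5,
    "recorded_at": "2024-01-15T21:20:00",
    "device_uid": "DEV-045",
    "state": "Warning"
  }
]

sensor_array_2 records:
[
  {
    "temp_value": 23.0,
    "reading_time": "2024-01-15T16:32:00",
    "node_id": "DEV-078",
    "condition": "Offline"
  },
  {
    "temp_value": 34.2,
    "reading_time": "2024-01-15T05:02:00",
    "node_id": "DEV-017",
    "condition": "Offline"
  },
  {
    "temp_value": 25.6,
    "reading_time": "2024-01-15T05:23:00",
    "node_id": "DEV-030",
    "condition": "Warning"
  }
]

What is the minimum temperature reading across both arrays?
23.0

Schema mapping: "measurement" (sensor_array_3) = "temp_value" (sensor_array_2) = temperature reading

Minimum in sensor_array_3: 29.8
Minimum in sensor_array_2: 23.0

Overall minimum: min(29.8, 23.0) = 23.0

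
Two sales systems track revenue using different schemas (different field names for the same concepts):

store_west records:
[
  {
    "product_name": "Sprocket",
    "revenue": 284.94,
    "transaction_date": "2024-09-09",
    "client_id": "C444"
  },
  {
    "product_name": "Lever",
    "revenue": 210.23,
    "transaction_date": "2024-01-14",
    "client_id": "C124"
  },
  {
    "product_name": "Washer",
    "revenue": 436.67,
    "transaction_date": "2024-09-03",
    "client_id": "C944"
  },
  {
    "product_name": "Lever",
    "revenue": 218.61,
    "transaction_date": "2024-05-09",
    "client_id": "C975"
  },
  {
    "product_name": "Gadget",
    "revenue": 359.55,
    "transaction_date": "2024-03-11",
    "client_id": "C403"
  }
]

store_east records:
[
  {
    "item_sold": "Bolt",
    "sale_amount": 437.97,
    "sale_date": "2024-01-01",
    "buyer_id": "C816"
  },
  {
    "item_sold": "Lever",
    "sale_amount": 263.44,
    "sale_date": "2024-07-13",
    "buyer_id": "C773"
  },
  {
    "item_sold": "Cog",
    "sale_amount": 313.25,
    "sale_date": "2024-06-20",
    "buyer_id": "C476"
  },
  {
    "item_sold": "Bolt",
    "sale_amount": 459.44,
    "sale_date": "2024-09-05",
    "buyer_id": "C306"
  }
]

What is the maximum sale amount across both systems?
459.44

Reconcile: "revenue" (store_west) = "sale_amount" (store_east) = sale amount

Maximum in store_west: 436.67
Maximum in store_east: 459.44

Overall maximum: max(436.67, 459.44) = 459.44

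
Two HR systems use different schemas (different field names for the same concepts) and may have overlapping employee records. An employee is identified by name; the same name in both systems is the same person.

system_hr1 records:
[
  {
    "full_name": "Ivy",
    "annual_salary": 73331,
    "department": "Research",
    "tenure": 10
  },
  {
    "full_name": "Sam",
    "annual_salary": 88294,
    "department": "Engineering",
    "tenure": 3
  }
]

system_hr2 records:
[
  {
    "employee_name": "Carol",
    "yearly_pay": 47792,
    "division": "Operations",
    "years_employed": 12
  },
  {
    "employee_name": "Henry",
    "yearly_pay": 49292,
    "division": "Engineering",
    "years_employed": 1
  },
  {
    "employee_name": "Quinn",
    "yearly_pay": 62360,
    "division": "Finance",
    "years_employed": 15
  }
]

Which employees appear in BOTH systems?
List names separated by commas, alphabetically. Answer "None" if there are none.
None

Schema mapping: "full_name" (system_hr1) = "employee_name" (system_hr2) = employee name

Names in system_hr1: ['Ivy', 'Sam']
Names in system_hr2: ['Carol', 'Henry', 'Quinn']

Intersection: None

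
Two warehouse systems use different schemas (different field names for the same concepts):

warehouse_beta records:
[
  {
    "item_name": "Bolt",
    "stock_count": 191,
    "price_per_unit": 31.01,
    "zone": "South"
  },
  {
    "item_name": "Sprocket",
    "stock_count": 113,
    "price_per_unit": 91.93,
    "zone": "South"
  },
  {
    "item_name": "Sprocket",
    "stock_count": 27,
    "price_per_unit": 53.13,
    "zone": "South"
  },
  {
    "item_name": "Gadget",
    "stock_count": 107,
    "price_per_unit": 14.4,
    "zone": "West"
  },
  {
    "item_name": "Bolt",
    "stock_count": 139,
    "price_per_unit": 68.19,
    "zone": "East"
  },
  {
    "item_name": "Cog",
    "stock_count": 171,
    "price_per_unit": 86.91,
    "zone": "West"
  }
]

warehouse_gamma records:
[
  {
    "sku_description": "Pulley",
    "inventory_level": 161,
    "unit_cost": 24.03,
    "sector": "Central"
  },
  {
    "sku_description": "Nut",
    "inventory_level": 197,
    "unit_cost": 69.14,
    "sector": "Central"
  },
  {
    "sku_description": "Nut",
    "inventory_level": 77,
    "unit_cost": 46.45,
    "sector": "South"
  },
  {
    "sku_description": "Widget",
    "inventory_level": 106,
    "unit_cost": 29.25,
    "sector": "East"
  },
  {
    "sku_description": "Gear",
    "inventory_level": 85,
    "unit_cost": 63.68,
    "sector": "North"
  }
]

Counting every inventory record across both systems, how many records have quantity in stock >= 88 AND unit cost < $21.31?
1

Schema mappings:
- "stock_count" (warehouse_beta) = "inventory_level" (warehouse_gamma) = quantity
- "price_per_unit" (warehouse_beta) = "unit_cost" (warehouse_gamma) = unit cost

Records meeting both conditions in warehouse_beta: 1
Records meeting both conditions in warehouse_gamma: 0

Total: 1 + 0 = 1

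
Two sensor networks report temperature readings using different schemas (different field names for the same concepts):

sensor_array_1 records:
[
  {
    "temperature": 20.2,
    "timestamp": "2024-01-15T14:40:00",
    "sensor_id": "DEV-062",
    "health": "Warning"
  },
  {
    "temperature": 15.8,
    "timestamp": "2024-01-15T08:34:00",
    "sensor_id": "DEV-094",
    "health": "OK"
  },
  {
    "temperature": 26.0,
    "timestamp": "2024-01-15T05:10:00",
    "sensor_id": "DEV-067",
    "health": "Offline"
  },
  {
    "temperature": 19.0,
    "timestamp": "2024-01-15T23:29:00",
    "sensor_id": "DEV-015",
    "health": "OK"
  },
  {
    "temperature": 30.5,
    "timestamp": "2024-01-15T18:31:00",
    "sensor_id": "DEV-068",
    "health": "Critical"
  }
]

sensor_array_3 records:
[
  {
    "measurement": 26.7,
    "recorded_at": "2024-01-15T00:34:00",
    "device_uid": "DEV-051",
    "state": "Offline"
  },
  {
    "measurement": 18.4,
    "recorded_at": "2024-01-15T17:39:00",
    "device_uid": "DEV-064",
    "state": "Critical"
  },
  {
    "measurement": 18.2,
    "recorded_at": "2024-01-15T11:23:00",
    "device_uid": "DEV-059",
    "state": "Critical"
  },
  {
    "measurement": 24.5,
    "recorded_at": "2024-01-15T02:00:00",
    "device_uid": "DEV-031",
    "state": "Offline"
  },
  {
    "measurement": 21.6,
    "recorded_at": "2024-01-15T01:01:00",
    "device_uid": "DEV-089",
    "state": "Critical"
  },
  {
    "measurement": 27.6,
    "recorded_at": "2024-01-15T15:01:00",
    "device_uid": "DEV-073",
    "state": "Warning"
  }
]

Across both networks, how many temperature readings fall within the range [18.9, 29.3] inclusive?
7

Schema mapping: "temperature" (sensor_array_1) = "measurement" (sensor_array_3) = temperature

Readings in [18.9, 29.3] from sensor_array_1: 3
Readings in [18.9, 29.3] from sensor_array_3: 4

Total count: 3 + 4 = 7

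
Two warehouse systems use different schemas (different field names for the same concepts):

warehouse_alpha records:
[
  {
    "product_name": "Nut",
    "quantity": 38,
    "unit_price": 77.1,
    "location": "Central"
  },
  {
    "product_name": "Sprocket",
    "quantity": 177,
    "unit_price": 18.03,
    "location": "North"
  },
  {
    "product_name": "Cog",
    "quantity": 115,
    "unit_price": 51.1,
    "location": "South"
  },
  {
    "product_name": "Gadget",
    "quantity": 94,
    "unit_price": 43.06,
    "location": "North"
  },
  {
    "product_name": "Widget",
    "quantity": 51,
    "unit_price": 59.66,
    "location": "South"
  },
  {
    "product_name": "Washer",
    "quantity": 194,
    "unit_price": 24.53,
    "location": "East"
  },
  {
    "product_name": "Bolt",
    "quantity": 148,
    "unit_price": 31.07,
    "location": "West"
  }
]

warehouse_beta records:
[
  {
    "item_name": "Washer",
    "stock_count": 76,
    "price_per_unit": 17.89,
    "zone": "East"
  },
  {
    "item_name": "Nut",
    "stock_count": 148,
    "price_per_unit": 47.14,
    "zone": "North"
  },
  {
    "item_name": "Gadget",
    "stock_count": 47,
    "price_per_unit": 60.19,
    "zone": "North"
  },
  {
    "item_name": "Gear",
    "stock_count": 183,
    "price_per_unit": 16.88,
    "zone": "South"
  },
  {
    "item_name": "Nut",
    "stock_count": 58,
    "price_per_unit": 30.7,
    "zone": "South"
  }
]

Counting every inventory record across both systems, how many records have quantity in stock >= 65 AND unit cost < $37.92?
5

Schema mappings:
- "quantity" (warehouse_alpha) = "stock_count" (warehouse_beta) = quantity
- "unit_price" (warehouse_alpha) = "price_per_unit" (warehouse_beta) = unit cost

Records meeting both conditions in warehouse_alpha: 3
Records meeting both conditions in warehouse_beta: 2

Total: 3 + 2 = 5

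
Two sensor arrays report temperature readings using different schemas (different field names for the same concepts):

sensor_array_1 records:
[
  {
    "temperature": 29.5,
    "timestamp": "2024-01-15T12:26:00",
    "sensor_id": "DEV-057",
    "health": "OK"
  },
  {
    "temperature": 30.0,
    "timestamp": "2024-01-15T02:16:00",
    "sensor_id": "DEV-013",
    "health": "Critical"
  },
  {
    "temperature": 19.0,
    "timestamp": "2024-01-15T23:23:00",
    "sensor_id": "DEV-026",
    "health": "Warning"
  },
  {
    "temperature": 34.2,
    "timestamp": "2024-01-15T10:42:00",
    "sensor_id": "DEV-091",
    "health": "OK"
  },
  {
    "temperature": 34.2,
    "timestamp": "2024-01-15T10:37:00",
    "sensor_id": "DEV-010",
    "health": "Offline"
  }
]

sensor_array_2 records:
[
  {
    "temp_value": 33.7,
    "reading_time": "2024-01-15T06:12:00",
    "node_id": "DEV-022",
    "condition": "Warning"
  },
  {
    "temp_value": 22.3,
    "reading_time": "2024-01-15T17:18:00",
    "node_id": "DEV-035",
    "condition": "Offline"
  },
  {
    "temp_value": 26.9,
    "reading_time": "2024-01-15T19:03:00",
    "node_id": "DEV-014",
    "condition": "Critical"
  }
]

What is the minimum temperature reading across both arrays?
19.0

Schema mapping: "temperature" (sensor_array_1) = "temp_value" (sensor_array_2) = temperature reading

Minimum in sensor_array_1: 19.0
Minimum in sensor_array_2: 22.3

Overall minimum: min(19.0, 22.3) = 19.0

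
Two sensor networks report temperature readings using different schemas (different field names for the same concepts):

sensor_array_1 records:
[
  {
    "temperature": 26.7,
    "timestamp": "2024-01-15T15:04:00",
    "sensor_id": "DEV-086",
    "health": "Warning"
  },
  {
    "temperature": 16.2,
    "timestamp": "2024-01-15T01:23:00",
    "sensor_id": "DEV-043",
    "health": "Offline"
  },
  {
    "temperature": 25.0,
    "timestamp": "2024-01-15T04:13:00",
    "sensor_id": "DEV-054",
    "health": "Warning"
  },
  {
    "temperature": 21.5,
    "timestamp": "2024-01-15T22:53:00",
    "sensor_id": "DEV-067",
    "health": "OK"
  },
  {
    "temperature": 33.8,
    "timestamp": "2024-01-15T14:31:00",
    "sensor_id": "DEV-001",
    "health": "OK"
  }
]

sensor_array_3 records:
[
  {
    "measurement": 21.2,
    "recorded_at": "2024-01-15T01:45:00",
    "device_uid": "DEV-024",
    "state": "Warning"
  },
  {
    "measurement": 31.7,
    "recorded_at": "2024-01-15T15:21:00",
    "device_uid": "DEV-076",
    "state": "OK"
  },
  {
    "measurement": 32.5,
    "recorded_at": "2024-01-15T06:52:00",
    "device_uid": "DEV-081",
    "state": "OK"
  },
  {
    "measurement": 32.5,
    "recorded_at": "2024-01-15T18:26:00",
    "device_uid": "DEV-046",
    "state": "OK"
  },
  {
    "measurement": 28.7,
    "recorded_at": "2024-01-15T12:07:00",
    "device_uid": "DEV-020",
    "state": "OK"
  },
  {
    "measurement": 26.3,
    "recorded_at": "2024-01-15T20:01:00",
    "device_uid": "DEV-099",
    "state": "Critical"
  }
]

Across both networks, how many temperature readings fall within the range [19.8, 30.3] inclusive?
6

Schema mapping: "temperature" (sensor_array_1) = "measurement" (sensor_array_3) = temperature

Readings in [19.8, 30.3] from sensor_array_1: 3
Readings in [19.8, 30.3] from sensor_array_3: 3

Total count: 3 + 3 = 6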